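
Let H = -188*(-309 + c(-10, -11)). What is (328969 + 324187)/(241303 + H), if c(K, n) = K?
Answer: 653156/301275 ≈ 2.1680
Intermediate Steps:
H = 59972 (H = -188*(-309 - 10) = -188*(-319) = 59972)
(328969 + 324187)/(241303 + H) = (328969 + 324187)/(241303 + 59972) = 653156/301275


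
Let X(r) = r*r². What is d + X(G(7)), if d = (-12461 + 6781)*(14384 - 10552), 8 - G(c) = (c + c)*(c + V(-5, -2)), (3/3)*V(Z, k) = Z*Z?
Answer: -106949760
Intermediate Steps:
V(Z, k) = Z² (V(Z, k) = Z*Z = Z²)
G(c) = 8 - 2*c*(25 + c) (G(c) = 8 - (c + c)*(c + (-5)²) = 8 - 2*c*(c + 25) = 8 - 2*c*(25 + c))
X(r) = r³
d = -21765760 (d = -5680*3832 = -21765760)
d + X(G(7)) = -21765760 + (8 - 50*7 - 2*7²)³ = -21765760 + (8 - 350 - 2*49)³ = -21765760 + (8 - 350 - 98)³ = -21765760 + (-440)³ = -21765760 - 85184000 = -106949760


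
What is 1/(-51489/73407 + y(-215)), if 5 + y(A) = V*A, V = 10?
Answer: -24469/52747858 ≈ -0.00046389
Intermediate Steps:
y(A) = -5 + 10*A
1/(-51489/73407 + y(-215)) = 1/(-51489/73407 + (-5 + 10*(-215))) = 1/(-51489*1/73407 + (-5 - 2150)) = 1/(-17163/24469 - 2155) = 1/(-52747858/24469) = -24469/52747858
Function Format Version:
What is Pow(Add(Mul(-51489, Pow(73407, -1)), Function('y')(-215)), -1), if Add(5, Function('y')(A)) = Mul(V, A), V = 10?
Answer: Rational(-24469, 52747858) ≈ -0.00046389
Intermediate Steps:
Function('y')(A) = Add(-5, Mul(10, A))
Pow(Add(Mul(-51489, Pow(73407, -1)), Function('y')(-215)), -1) = Pow(Add(Mul(-51489, Pow(73407, -1)), Add(-5, Mul(10, -215))), -1) = Pow(Add(Mul(-51489, Rational(1, 73407)), Add(-5, -2150)), -1) = Pow(Add(Rational(-17163, 24469), -2155), -1) = Pow(Rational(-52747858, 24469), -1) = Rational(-24469, 52747858)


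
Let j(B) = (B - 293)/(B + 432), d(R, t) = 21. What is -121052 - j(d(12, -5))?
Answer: -54836284/453 ≈ -1.2105e+5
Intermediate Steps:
j(B) = (-293 + B)/(432 + B)
-121052 - j(d(12, -5)) = -121052 - (-293 + 21)/(432 + 21) = -121052 - (-272)/453 = -121052 - 1*(-272/453) = -121052 + 272/453 = -54836284/453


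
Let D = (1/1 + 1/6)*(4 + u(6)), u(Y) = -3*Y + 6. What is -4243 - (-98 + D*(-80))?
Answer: -14675/3 ≈ -4891.7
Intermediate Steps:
u(Y) = 6 - 3*Y
D = -28/3 (D = (1/1 + 1/6)*(4 + (6 - 3*6)) = (1*1 + 1*(1/6))*(4 + (6 - 18)) = (1 + 1/6)*(4 - 12) = (7/6)*(-8) = -28/3 ≈ -9.3333)
-4243 - (-98 + D*(-80)) = -4243 - (-98 - 28/3*(-80)) = -4243 - (-98 + 2240/3) = -4243 - 1*1946/3 = -4243 - 1946/3 = -14675/3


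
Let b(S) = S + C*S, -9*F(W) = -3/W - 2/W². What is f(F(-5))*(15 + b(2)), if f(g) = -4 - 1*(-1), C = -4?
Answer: -27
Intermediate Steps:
F(W) = 1/(3*W) + 2/(9*W²) (F(W) = -(-3/W - 2/W²)/9 = 1/(3*W) + 2/(9*W²))
f(g) = -3 (f(g) = -4 + 1 = -3)
b(S) = -3*S (b(S) = S - 4*S = -3*S)
f(F(-5))*(15 + b(2)) = -3*(15 - 3*2) = -3*(15 - 6) = -3*9 = -27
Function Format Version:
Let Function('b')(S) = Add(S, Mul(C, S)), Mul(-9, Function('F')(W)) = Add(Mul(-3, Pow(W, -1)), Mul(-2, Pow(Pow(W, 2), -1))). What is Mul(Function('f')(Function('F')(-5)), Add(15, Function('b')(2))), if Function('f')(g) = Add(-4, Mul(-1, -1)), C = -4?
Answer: -27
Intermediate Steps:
Function('F')(W) = Add(Mul(Rational(1, 3), Pow(W, -1)), Mul(Rational(2, 9), Pow(W, -2))) (Function('F')(W) = Mul(Rational(-1, 9), Add(Mul(-3, Pow(W, -1)), Mul(-2, Pow(Pow(W, 2), -1)))) = Mul(Rational(-1, 9), Add(Mul(-3, Pow(W, -1)), Mul(-2, Pow(W, -2)))) = Add(Mul(Rational(1, 3), Pow(W, -1)), Mul(Rational(2, 9), Pow(W, -2))))
Function('f')(g) = -3 (Function('f')(g) = Add(-4, 1) = -3)
Function('b')(S) = Mul(-3, S) (Function('b')(S) = Add(S, Mul(-4, S)) = Mul(-3, S))
Mul(Function('f')(Function('F')(-5)), Add(15, Function('b')(2))) = Mul(-3, Add(15, Mul(-3, 2))) = Mul(-3, Add(15, -6)) = Mul(-3, 9) = -27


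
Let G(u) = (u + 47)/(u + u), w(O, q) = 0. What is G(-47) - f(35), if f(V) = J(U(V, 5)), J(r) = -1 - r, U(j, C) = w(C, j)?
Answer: 1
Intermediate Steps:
G(u) = (47 + u)/(2*u) (G(u) = (47 + u)/((2*u)) = (47 + u)*(1/(2*u)) = (47 + u)/(2*u))
U(j, C) = 0
f(V) = -1 (f(V) = -1 - 1*0 = -1 + 0 = -1)
G(-47) - f(35) = (1/2)*(47 - 47)/(-47) - 1*(-1) = (1/2)*(-1/47)*0 + 1 = 0 + 1 = 1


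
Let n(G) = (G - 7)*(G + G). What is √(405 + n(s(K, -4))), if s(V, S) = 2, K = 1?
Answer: √385 ≈ 19.621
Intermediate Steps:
n(G) = 2*G*(-7 + G) (n(G) = (-7 + G)*(2*G) = 2*G*(-7 + G))
√(405 + n(s(K, -4))) = √(405 + 2*2*(-7 + 2)) = √(405 + 2*2*(-5)) = √(405 - 20) = √385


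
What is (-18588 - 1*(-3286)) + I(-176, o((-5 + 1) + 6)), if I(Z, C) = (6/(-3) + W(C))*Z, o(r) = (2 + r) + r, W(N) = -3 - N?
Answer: -13366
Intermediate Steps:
o(r) = 2 + 2*r
I(Z, C) = Z*(-5 - C) (I(Z, C) = (6/(-3) + (-3 - C))*Z = (6*(-1/3) + (-3 - C))*Z = (-2 + (-3 - C))*Z = (-5 - C)*Z = Z*(-5 - C))
(-18588 - 1*(-3286)) + I(-176, o((-5 + 1) + 6)) = (-18588 - 1*(-3286)) - 1*(-176)*(5 + (2 + 2*((-5 + 1) + 6))) = (-18588 + 3286) - 1*(-176)*(5 + (2 + 2*(-4 + 6))) = -15302 - 1*(-176)*(5 + (2 + 2*2)) = -15302 - 1*(-176)*(5 + (2 + 4)) = -15302 - 1*(-176)*(5 + 6) = -15302 - 1*(-176)*11 = -15302 + 1936 = -13366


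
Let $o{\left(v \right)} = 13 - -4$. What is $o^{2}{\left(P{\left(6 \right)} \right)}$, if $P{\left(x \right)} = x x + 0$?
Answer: $289$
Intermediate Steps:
$P{\left(x \right)} = x^{2}$ ($P{\left(x \right)} = x^{2} + 0 = x^{2}$)
$o{\left(v \right)} = 17$ ($o{\left(v \right)} = 13 + 4 = 17$)
$o^{2}{\left(P{\left(6 \right)} \right)} = 17^{2} = 289$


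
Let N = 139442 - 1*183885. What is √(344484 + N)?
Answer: √300041 ≈ 547.76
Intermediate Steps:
N = -44443 (N = 139442 - 183885 = -44443)
√(344484 + N) = √(344484 - 44443) = √300041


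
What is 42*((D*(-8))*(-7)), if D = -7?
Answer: -16464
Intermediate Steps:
42*((D*(-8))*(-7)) = 42*(-7*(-8)*(-7)) = 42*(56*(-7)) = 42*(-392) = -16464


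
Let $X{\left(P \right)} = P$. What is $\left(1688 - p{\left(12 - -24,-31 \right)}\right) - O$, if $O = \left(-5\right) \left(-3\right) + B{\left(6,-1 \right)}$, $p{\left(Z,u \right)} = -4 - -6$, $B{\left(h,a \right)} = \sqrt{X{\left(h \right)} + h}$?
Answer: $1671 - 2 \sqrt{3} \approx 1667.5$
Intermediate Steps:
$B{\left(h,a \right)} = \sqrt{2} \sqrt{h}$ ($B{\left(h,a \right)} = \sqrt{h + h} = \sqrt{2 h} = \sqrt{2} \sqrt{h}$)
$p{\left(Z,u \right)} = 2$ ($p{\left(Z,u \right)} = -4 + 6 = 2$)
$O = 15 + 2 \sqrt{3}$ ($O = \left(-5\right) \left(-3\right) + \sqrt{2} \sqrt{6} = 15 + 2 \sqrt{3} \approx 18.464$)
$\left(1688 - p{\left(12 - -24,-31 \right)}\right) - O = \left(1688 - 2\right) - \left(15 + 2 \sqrt{3}\right) = 1686 - \left(15 + 2 \sqrt{3}\right) = 1671 - 2 \sqrt{3}$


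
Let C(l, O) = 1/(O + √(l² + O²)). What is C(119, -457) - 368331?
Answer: -5215934834/14161 + √223010/14161 ≈ -3.6833e+5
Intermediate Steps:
C(l, O) = 1/(O + √(O² + l²))
C(119, -457) - 368331 = 1/(-457 + √((-457)² + 119²)) - 368331 = 1/(-457 + √(208849 + 14161)) - 368331 = 1/(-457 + √223010) - 368331 = -368331 + 1/(-457 + √223010)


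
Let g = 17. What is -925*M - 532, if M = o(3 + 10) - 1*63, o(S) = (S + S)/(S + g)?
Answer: 170824/3 ≈ 56941.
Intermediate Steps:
o(S) = 2*S/(17 + S) (o(S) = (S + S)/(S + 17) = (2*S)/(17 + S) = 2*S/(17 + S))
M = -932/15 (M = 2*(3 + 10)/(17 + (3 + 10)) - 1*63 = 2*13/(17 + 13) - 63 = 2*13/30 - 63 = 2*13*(1/30) - 63 = 13/15 - 63 = -932/15 ≈ -62.133)
-925*M - 532 = -925*(-932/15) - 532 = 172420/3 - 532 = 170824/3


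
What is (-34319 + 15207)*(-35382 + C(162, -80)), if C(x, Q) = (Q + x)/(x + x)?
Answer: 54773491708/81 ≈ 6.7622e+8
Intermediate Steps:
C(x, Q) = (Q + x)/(2*x) (C(x, Q) = (Q + x)/((2*x)) = (Q + x)*(1/(2*x)) = (Q + x)/(2*x))
(-34319 + 15207)*(-35382 + C(162, -80)) = (-34319 + 15207)*(-35382 + (1/2)*(-80 + 162)/162) = -19112*(-35382 + (1/2)*(1/162)*82) = -19112*(-35382 + 41/162) = -19112*(-5731843/162) = 54773491708/81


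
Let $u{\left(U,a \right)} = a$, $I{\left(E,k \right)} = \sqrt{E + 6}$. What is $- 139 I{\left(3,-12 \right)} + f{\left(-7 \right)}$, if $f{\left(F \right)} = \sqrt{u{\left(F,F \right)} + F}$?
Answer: $-417 + i \sqrt{14} \approx -417.0 + 3.7417 i$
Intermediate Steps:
$I{\left(E,k \right)} = \sqrt{6 + E}$
$f{\left(F \right)} = \sqrt{2} \sqrt{F}$ ($f{\left(F \right)} = \sqrt{F + F} = \sqrt{2 F} = \sqrt{2} \sqrt{F}$)
$- 139 I{\left(3,-12 \right)} + f{\left(-7 \right)} = - 139 \sqrt{6 + 3} + \sqrt{2} \sqrt{-7} = - 139 \sqrt{9} + \sqrt{2} i \sqrt{7} = \left(-139\right) 3 + i \sqrt{14} = -417 + i \sqrt{14}$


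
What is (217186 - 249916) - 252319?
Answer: -285049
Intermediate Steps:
(217186 - 249916) - 252319 = -32730 - 252319 = -285049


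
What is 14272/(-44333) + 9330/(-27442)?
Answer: -402639557/608293093 ≈ -0.66192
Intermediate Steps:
14272/(-44333) + 9330/(-27442) = 14272*(-1/44333) + 9330*(-1/27442) = -14272/44333 - 4665/13721 = -402639557/608293093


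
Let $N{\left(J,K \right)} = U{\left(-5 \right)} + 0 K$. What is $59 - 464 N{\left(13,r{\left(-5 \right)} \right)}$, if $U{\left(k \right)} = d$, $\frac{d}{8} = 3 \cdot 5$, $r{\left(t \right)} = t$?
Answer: $-55621$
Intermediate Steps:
$d = 120$ ($d = 8 \cdot 3 \cdot 5 = 8 \cdot 15 = 120$)
$U{\left(k \right)} = 120$
$N{\left(J,K \right)} = 120$ ($N{\left(J,K \right)} = 120 + 0 K = 120 + 0 = 120$)
$59 - 464 N{\left(13,r{\left(-5 \right)} \right)} = 59 - 55680 = -55621$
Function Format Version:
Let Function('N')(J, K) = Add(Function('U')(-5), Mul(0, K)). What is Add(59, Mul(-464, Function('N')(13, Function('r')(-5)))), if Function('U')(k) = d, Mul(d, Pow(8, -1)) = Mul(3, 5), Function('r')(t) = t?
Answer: -55621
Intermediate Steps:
d = 120 (d = Mul(8, Mul(3, 5)) = Mul(8, 15) = 120)
Function('U')(k) = 120
Function('N')(J, K) = 120 (Function('N')(J, K) = Add(120, Mul(0, K)) = Add(120, 0) = 120)
Add(59, Mul(-464, Function('N')(13, Function('r')(-5)))) = Add(59, Mul(-464, 120)) = Add(59, -55680) = -55621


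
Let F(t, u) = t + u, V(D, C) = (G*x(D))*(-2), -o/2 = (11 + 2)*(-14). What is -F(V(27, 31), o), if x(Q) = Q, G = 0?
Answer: -364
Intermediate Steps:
o = 364 (o = -2*(11 + 2)*(-14) = -26*(-14) = -2*(-182) = 364)
V(D, C) = 0 (V(D, C) = (0*D)*(-2) = 0*(-2) = 0)
-F(V(27, 31), o) = -(0 + 364) = -1*364 = -364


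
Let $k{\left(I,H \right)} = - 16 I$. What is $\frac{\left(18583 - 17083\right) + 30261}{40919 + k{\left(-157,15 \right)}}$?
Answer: $\frac{10587}{14477} \approx 0.7313$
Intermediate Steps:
$\frac{\left(18583 - 17083\right) + 30261}{40919 + k{\left(-157,15 \right)}} = \frac{\left(18583 - 17083\right) + 30261}{40919 - -2512} = \frac{1500 + 30261}{40919 + 2512} = \frac{31761}{43431} = 31761 \cdot \frac{1}{43431} = \frac{10587}{14477}$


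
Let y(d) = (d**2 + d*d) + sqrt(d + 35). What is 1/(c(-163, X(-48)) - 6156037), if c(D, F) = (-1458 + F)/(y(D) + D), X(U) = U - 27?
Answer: (-8*sqrt(2) + 52975*I)/(8*(-40764507701*I + 6156037*sqrt(2))) ≈ -1.6244e-7 - 1.7618e-19*I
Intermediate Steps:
X(U) = -27 + U
y(d) = sqrt(35 + d) + 2*d**2 (y(d) = (d**2 + d**2) + sqrt(35 + d) = 2*d**2 + sqrt(35 + d) = sqrt(35 + d) + 2*d**2)
c(D, F) = (-1458 + F)/(D + sqrt(35 + D) + 2*D**2) (c(D, F) = (-1458 + F)/((sqrt(35 + D) + 2*D**2) + D) = (-1458 + F)/(D + sqrt(35 + D) + 2*D**2))
1/(c(-163, X(-48)) - 6156037) = 1/((-1458 + (-27 - 48))/(-163 + sqrt(35 - 163) + 2*(-163)**2) - 6156037) = 1/((-1458 - 75)/(-163 + sqrt(-128) + 2*26569) - 6156037) = 1/(-1533/(-163 + 8*I*sqrt(2) + 53138) - 6156037) = 1/(-1533/(52975 + 8*I*sqrt(2)) - 6156037) = 1/(-6156037 - 1533/(52975 + 8*I*sqrt(2)))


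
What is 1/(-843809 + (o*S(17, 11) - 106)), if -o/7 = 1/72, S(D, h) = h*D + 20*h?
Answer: -72/60764729 ≈ -1.1849e-6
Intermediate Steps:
S(D, h) = 20*h + D*h (S(D, h) = D*h + 20*h = 20*h + D*h)
o = -7/72 ≈ -0.097222
1/(-843809 + (o*S(17, 11) - 106)) = 1/(-843809 + (-77*(20 + 17)/72 - 106)) = 1/(-843809 + (-77*37/72 - 106)) = 1/(-843809 + (-7/72*407 - 106)) = 1/(-843809 + (-2849/72 - 106)) = 1/(-843809 - 10481/72) = 1/(-60764729/72) = -72/60764729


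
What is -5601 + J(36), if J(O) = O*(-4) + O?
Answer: -5709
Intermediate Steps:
J(O) = -3*O (J(O) = -4*O + O = -3*O)
-5601 + J(36) = -5601 - 3*36 = -5601 - 108 = -5709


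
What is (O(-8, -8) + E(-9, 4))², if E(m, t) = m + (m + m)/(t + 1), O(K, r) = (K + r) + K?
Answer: 33489/25 ≈ 1339.6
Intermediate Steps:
O(K, r) = r + 2*K
E(m, t) = m + 2*m/(1 + t) (E(m, t) = m + (2*m)/(1 + t) = m + 2*m/(1 + t))
(O(-8, -8) + E(-9, 4))² = ((-8 + 2*(-8)) - 9*(3 + 4)/(1 + 4))² = ((-8 - 16) - 9*7/5)² = (-24 - 9*⅕*7)² = (-24 - 63/5)² = (-183/5)² = 33489/25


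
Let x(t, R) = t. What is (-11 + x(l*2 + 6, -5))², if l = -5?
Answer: 225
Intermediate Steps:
(-11 + x(l*2 + 6, -5))² = (-11 + (-5*2 + 6))² = (-11 + (-10 + 6))² = (-11 - 4)² = (-15)² = 225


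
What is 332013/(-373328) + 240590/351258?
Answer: -13401619417/65567223312 ≈ -0.20440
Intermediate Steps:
332013/(-373328) + 240590/351258 = 332013*(-1/373328) + 240590*(1/351258) = -332013/373328 + 120295/175629 = -13401619417/65567223312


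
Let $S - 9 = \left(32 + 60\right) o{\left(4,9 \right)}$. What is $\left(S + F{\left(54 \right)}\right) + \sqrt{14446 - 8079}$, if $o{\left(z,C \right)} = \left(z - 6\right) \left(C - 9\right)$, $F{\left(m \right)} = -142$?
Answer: $-133 + \sqrt{6367} \approx -53.207$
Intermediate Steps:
$o{\left(z,C \right)} = \left(-9 + C\right) \left(-6 + z\right)$ ($o{\left(z,C \right)} = \left(-6 + z\right) \left(-9 + C\right) = \left(-9 + C\right) \left(-6 + z\right)$)
$S = 9$ ($S = 9 + \left(32 + 60\right) \left(54 - 36 - 54 + 9 \cdot 4\right) = 9 + 92 \left(54 - 36 - 54 + 36\right) = 9 + 92 \cdot 0 = 9 + 0 = 9$)
$\left(S + F{\left(54 \right)}\right) + \sqrt{14446 - 8079} = \left(9 - 142\right) + \sqrt{14446 - 8079} = -133 + \sqrt{6367}$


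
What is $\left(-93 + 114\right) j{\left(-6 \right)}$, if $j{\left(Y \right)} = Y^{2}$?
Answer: $756$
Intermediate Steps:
$\left(-93 + 114\right) j{\left(-6 \right)} = \left(-93 + 114\right) \left(-6\right)^{2} = 21 \cdot 36 = 756$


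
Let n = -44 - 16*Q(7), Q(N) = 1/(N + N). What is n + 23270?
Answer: 162574/7 ≈ 23225.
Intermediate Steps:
Q(N) = 1/(2*N)
n = -316/7 (n = -44 - 8/7 = -316/7 ≈ -45.143)
n + 23270 = -316/7 + 23270 = 162574/7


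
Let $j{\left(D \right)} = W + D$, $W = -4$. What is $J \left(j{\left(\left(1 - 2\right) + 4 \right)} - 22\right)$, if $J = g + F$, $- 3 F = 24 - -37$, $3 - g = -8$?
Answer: $\frac{644}{3} \approx 214.67$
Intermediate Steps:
$g = 11$ ($g = 3 - -8 = 3 + 8 = 11$)
$F = - \frac{61}{3}$ ($F = - \frac{24 - -37}{3} = - \frac{24 + 37}{3} = \left(- \frac{1}{3}\right) 61 = - \frac{61}{3} \approx -20.333$)
$j{\left(D \right)} = -4 + D$
$J = - \frac{28}{3}$ ($J = 11 - \frac{61}{3} = - \frac{28}{3} \approx -9.3333$)
$J \left(j{\left(\left(1 - 2\right) + 4 \right)} - 22\right) = - \frac{28 \left(\left(-4 + \left(\left(1 - 2\right) + 4\right)\right) - 22\right)}{3} = - \frac{28 \left(\left(-4 + \left(-1 + 4\right)\right) - 22\right)}{3} = - \frac{28 \left(\left(-4 + 3\right) - 22\right)}{3} = - \frac{28 \left(-1 - 22\right)}{3} = \left(- \frac{28}{3}\right) \left(-23\right) = \frac{644}{3}$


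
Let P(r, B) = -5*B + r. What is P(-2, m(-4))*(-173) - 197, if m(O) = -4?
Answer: -3311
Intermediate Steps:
P(r, B) = r - 5*B
P(-2, m(-4))*(-173) - 197 = (-2 - 5*(-4))*(-173) - 197 = (-2 + 20)*(-173) - 197 = 18*(-173) - 197 = -3114 - 197 = -3311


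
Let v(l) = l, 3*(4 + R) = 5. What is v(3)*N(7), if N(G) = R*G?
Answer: -49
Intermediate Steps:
R = -7/3 (R = -4 + (⅓)*5 = -4 + 5/3 = -7/3 ≈ -2.3333)
N(G) = -7*G/3
v(3)*N(7) = 3*(-7/3*7) = 3*(-49/3) = -49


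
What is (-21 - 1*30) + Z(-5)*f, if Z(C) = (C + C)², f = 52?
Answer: 5149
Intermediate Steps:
Z(C) = 4*C² (Z(C) = (2*C)² = 4*C²)
(-21 - 1*30) + Z(-5)*f = (-21 - 1*30) + (4*(-5)²)*52 = (-21 - 30) + (4*25)*52 = -51 + 100*52 = -51 + 5200 = 5149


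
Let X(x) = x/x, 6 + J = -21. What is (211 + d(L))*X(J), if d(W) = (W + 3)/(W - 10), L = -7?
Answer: 3591/17 ≈ 211.24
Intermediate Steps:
J = -27 (J = -6 - 21 = -27)
X(x) = 1
d(W) = (3 + W)/(-10 + W)
(211 + d(L))*X(J) = (211 + (3 - 7)/(-10 - 7))*1 = (211 - 4/(-17))*1 = (211 - 1/17*(-4))*1 = (211 + 4/17)*1 = (3591/17)*1 = 3591/17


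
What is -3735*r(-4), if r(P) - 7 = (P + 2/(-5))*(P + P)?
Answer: -157617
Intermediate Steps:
r(P) = 7 + 2*P*(-2/5 + P) (r(P) = 7 + (P + 2/(-5))*(P + P) = 7 + (P + 2*(-1/5))*(2*P) = 7 + (P - 2/5)*(2*P) = 7 + (-2/5 + P)*(2*P) = 7 + 2*P*(-2/5 + P))
-3735*r(-4) = -3735*(7 + 2*(-4)**2 - 4/5*(-4)) = -3735*(7 + 2*16 + 16/5) = -3735*(7 + 32 + 16/5) = -3735*211/5 = -157617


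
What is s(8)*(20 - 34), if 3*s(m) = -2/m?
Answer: 7/6 ≈ 1.1667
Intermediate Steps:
s(m) = -2/(3*m) (s(m) = (-2/m)/3 = -2/(3*m))
s(8)*(20 - 34) = (-⅔/8)*(20 - 34) = -⅔*⅛*(-14) = -1/12*(-14) = 7/6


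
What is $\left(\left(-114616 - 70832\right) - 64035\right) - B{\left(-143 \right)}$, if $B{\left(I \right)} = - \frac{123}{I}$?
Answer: $- \frac{35676192}{143} \approx -2.4948 \cdot 10^{5}$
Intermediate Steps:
$\left(\left(-114616 - 70832\right) - 64035\right) - B{\left(-143 \right)} = \left(\left(-114616 - 70832\right) - 64035\right) - - \frac{123}{-143} = \left(-185448 - 64035\right) - \left(-123\right) \left(- \frac{1}{143}\right) = -249483 - \frac{123}{143} = - \frac{35676192}{143}$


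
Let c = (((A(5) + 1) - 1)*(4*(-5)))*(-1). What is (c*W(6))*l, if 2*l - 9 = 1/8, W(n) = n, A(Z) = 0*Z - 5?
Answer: -5475/2 ≈ -2737.5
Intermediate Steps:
A(Z) = -5 (A(Z) = 0 - 5 = -5)
l = 73/16 (l = 9/2 + (½)/8 = 9/2 + (½)*(⅛) = 9/2 + 1/16 = 73/16 ≈ 4.5625)
c = -100 (c = (((-5 + 1) - 1)*(4*(-5)))*(-1) = ((-4 - 1)*(-20))*(-1) = -5*(-20)*(-1) = 100*(-1) = -100)
(c*W(6))*l = -100*6*(73/16) = -600*73/16 = -5475/2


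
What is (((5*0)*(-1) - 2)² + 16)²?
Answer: 400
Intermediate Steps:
(((5*0)*(-1) - 2)² + 16)² = ((0*(-1) - 2)² + 16)² = ((0 - 2)² + 16)² = ((-2)² + 16)² = (4 + 16)² = 20² = 400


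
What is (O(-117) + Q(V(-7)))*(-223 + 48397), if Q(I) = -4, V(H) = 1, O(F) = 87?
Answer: 3998442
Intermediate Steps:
(O(-117) + Q(V(-7)))*(-223 + 48397) = (87 - 4)*(-223 + 48397) = 83*48174 = 3998442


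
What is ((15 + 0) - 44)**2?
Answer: 841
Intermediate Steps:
((15 + 0) - 44)**2 = (15 - 44)**2 = (-29)**2 = 841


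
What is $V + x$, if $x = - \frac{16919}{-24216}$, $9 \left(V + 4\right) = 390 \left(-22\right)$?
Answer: $- \frac{7721955}{8072} \approx -956.63$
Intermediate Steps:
$V = - \frac{2872}{3}$ ($V = -4 + \frac{390 \left(-22\right)}{9} = -4 + \frac{1}{9} \left(-8580\right) = -4 - \frac{2860}{3} = - \frac{2872}{3} \approx -957.33$)
$x = \frac{16919}{24216}$ ($x = \left(-16919\right) \left(- \frac{1}{24216}\right) = \frac{16919}{24216} \approx 0.69867$)
$V + x = - \frac{2872}{3} + \frac{16919}{24216} = - \frac{7721955}{8072}$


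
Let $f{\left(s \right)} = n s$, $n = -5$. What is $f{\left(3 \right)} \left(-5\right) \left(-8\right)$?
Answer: $-600$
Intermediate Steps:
$f{\left(s \right)} = - 5 s$
$f{\left(3 \right)} \left(-5\right) \left(-8\right) = \left(-5\right) 3 \left(-5\right) \left(-8\right) = \left(-15\right) \left(-5\right) \left(-8\right) = 75 \left(-8\right) = -600$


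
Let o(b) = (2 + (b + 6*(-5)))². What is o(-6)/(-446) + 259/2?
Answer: 56601/446 ≈ 126.91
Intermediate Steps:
o(b) = (-28 + b)² (o(b) = (2 + (b - 30))² = (2 + (-30 + b))² = (-28 + b)²)
o(-6)/(-446) + 259/2 = (-28 - 6)²/(-446) + 259/2 = (-34)²*(-1/446) + 259*(½) = 1156*(-1/446) + 259/2 = -578/223 + 259/2 = 56601/446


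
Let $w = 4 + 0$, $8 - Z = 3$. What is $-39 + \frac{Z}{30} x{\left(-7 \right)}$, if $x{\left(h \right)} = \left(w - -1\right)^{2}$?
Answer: $- \frac{209}{6} \approx -34.833$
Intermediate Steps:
$Z = 5$ ($Z = 8 - 3 = 5$)
$w = 4$
$x{\left(h \right)} = 25$ ($x{\left(h \right)} = \left(4 - -1\right)^{2} = \left(4 + \left(-4 + 5\right)\right)^{2} = \left(4 + 1\right)^{2} = 5^{2} = 25$)
$-39 + \frac{Z}{30} x{\left(-7 \right)} = -39 + \frac{5}{30} \cdot 25 = -39 + 5 \cdot \frac{1}{30} \cdot 25 = -39 + \frac{1}{6} \cdot 25 = -39 + \frac{25}{6} = - \frac{209}{6}$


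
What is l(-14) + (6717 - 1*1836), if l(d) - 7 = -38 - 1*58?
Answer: 4792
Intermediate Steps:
l(d) = -89 (l(d) = 7 + (-38 - 1*58) = 7 + (-38 - 58) = 7 - 96 = -89)
l(-14) + (6717 - 1*1836) = -89 + (6717 - 1*1836) = -89 + (6717 - 1836) = -89 + 4881 = 4792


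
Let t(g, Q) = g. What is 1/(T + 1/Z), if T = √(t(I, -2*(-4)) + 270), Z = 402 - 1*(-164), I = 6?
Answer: -566/88418255 + 640712*√69/88418255 ≈ 0.060187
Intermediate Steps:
Z = 566 (Z = 402 + 164 = 566)
T = 2*√69 (T = √(6 + 270) = √276 = 2*√69 ≈ 16.613)
1/(T + 1/Z) = 1/(2*√69 + 1/566) = 1/(1/566 + 2*√69)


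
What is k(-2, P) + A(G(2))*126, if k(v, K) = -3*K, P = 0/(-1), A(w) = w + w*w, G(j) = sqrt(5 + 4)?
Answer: 1512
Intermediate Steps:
G(j) = 3 (G(j) = sqrt(9) = 3)
A(w) = w + w**2
P = 0 (P = 0*(-1) = 0)
k(-2, P) + A(G(2))*126 = -3*0 + (3*(1 + 3))*126 = 0 + (3*4)*126 = 0 + 12*126 = 0 + 1512 = 1512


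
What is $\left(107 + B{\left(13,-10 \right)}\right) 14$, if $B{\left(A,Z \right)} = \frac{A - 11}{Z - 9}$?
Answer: $\frac{28434}{19} \approx 1496.5$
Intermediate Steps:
$B{\left(A,Z \right)} = \frac{-11 + A}{-9 + Z}$
$\left(107 + B{\left(13,-10 \right)}\right) 14 = \left(107 + \frac{-11 + 13}{-9 - 10}\right) 14 = \left(107 + \frac{1}{-19} \cdot 2\right) 14 = \left(107 - \frac{2}{19}\right) 14 = \frac{2031}{19} \cdot 14 = \frac{28434}{19}$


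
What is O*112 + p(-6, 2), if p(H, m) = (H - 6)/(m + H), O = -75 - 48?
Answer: -13773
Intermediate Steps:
O = -123
p(H, m) = (-6 + H)/(H + m)
O*112 + p(-6, 2) = -123*112 + (-6 - 6)/(-6 + 2) = -13776 - 12/(-4) = -13776 - 1/4*(-12) = -13776 + 3 = -13773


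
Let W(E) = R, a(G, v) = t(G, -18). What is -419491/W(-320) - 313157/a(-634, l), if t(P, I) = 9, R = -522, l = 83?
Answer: -17743615/522 ≈ -33992.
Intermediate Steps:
a(G, v) = 9
W(E) = -522
-419491/W(-320) - 313157/a(-634, l) = -419491/(-522) - 313157/9 = -419491*(-1/522) - 313157*⅑ = 419491/522 - 313157/9 = -17743615/522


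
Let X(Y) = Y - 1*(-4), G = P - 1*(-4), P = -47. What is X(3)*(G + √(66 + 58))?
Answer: -301 + 14*√31 ≈ -223.05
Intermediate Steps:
G = -43 (G = -47 - 1*(-4) = -47 + 4 = -43)
X(Y) = 4 + Y (X(Y) = Y + 4 = 4 + Y)
X(3)*(G + √(66 + 58)) = (4 + 3)*(-43 + √(66 + 58)) = 7*(-43 + √124) = 7*(-43 + 2*√31) = -301 + 14*√31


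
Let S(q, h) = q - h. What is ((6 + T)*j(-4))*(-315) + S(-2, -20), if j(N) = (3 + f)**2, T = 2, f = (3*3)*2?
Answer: -1111302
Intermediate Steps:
f = 18 (f = 9*2 = 18)
j(N) = 441 (j(N) = (3 + 18)**2 = 21**2 = 441)
((6 + T)*j(-4))*(-315) + S(-2, -20) = ((6 + 2)*441)*(-315) + (-2 - 1*(-20)) = (8*441)*(-315) + (-2 + 20) = 3528*(-315) + 18 = -1111320 + 18 = -1111302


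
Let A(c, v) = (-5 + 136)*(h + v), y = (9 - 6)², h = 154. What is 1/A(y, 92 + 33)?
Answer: 1/36549 ≈ 2.7361e-5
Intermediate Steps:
y = 9 (y = 3² = 9)
A(c, v) = 20174 + 131*v (A(c, v) = (-5 + 136)*(154 + v) = 131*(154 + v) = 20174 + 131*v)
1/A(y, 92 + 33) = 1/(20174 + 131*(92 + 33)) = 1/(20174 + 131*125) = 1/(20174 + 16375) = 1/36549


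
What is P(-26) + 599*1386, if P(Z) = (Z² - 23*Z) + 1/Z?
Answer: 21618687/26 ≈ 8.3149e+5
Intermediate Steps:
P(Z) = 1/Z + Z² - 23*Z
P(-26) + 599*1386 = (1 + (-26)²*(-23 - 26))/(-26) + 599*1386 = -(1 + 676*(-49))/26 + 830214 = -(1 - 33124)/26 + 830214 = -1/26*(-33123) + 830214 = 33123/26 + 830214 = 21618687/26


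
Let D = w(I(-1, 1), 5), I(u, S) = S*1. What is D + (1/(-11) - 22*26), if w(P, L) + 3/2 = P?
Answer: -12597/22 ≈ -572.59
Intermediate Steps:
I(u, S) = S
w(P, L) = -3/2 + P
D = -½ (D = -3/2 + 1 = -½ ≈ -0.50000)
D + (1/(-11) - 22*26) = -½ + (1/(-11) - 22*26) = -½ + (-1/11 - 572) = -½ - 6293/11 = -12597/22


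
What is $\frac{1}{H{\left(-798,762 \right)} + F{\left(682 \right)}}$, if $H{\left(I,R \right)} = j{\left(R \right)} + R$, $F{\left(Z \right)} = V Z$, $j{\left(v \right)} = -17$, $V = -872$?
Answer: $- \frac{1}{593959} \approx -1.6836 \cdot 10^{-6}$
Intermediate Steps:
$F{\left(Z \right)} = - 872 Z$
$H{\left(I,R \right)} = -17 + R$
$\frac{1}{H{\left(-798,762 \right)} + F{\left(682 \right)}} = \frac{1}{\left(-17 + 762\right) - 594704} = \frac{1}{745 - 594704} = \frac{1}{-593959} = - \frac{1}{593959}$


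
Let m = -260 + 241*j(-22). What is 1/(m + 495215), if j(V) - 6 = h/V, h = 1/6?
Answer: 132/65524691 ≈ 2.0145e-6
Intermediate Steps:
h = ⅙ ≈ 0.16667
j(V) = 6 + 1/(6*V)
m = 156311/132 (m = -260 + 241*(6 + (⅙)/(-22)) = -260 + 241*(6 + (⅙)*(-1/22)) = -260 + 241*(6 - 1/132) = -260 + 241*(791/132) = -260 + 190631/132 = 156311/132 ≈ 1184.2)
1/(m + 495215) = 1/(156311/132 + 495215) = 1/(65524691/132) = 132/65524691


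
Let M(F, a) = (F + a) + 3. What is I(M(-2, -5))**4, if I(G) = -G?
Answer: 256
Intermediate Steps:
M(F, a) = 3 + F + a
I(M(-2, -5))**4 = (-(3 - 2 - 5))**4 = (-1*(-4))**4 = 4**4 = 256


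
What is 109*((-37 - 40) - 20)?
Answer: -10573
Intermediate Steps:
109*((-37 - 40) - 20) = 109*(-77 - 20) = 109*(-97) = -10573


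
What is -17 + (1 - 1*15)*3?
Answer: -59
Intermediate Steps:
-17 + (1 - 1*15)*3 = -17 + (1 - 15)*3 = -17 - 14*3 = -17 - 42 = -59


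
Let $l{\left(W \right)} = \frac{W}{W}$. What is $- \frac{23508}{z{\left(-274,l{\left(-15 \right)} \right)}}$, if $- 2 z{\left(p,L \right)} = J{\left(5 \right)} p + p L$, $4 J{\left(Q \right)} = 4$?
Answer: $- \frac{11754}{137} \approx -85.796$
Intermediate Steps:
$J{\left(Q \right)} = 1$ ($J{\left(Q \right)} = \frac{1}{4} \cdot 4 = 1$)
$l{\left(W \right)} = 1$
$z{\left(p,L \right)} = - \frac{p}{2} - \frac{L p}{2}$ ($z{\left(p,L \right)} = - \frac{1 p + p L}{2} = - \frac{p + L p}{2} = - \frac{p}{2} - \frac{L p}{2}$)
$- \frac{23508}{z{\left(-274,l{\left(-15 \right)} \right)}} = - \frac{23508}{\left(- \frac{1}{2}\right) \left(-274\right) \left(1 + 1\right)} = - \frac{23508}{\left(- \frac{1}{2}\right) \left(-274\right) 2} = - \frac{23508}{274} = \left(-23508\right) \frac{1}{274} = - \frac{11754}{137}$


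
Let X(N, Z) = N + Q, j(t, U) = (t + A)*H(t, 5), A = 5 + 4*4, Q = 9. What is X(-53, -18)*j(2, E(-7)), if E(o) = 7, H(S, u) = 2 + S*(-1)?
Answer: 0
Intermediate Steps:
H(S, u) = 2 - S
A = 21 (A = 5 + 16 = 21)
j(t, U) = (2 - t)*(21 + t) (j(t, U) = (t + 21)*(2 - t) = (21 + t)*(2 - t) = (2 - t)*(21 + t))
X(N, Z) = 9 + N (X(N, Z) = N + 9 = 9 + N)
X(-53, -18)*j(2, E(-7)) = (9 - 53)*(-(-2 + 2)*(21 + 2)) = -(-44)*0*23 = -44*0 = 0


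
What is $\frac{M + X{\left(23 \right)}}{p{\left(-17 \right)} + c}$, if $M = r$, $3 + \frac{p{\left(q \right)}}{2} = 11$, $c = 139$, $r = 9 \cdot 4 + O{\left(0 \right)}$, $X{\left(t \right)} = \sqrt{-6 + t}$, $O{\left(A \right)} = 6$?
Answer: $\frac{42}{155} + \frac{\sqrt{17}}{155} \approx 0.29757$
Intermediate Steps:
$r = 42$ ($r = 9 \cdot 4 + 6 = 36 + 6 = 42$)
$p{\left(q \right)} = 16$ ($p{\left(q \right)} = -6 + 2 \cdot 11 = -6 + 22 = 16$)
$M = 42$
$\frac{M + X{\left(23 \right)}}{p{\left(-17 \right)} + c} = \frac{42 + \sqrt{-6 + 23}}{16 + 139} = \frac{42 + \sqrt{17}}{155} = \left(42 + \sqrt{17}\right) \frac{1}{155} = \frac{42}{155} + \frac{\sqrt{17}}{155}$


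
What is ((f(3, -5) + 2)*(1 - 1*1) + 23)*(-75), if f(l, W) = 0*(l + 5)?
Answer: -1725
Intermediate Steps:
f(l, W) = 0 (f(l, W) = 0*(5 + l) = 0)
((f(3, -5) + 2)*(1 - 1*1) + 23)*(-75) = ((0 + 2)*(1 - 1*1) + 23)*(-75) = (2*(1 - 1) + 23)*(-75) = (2*0 + 23)*(-75) = (0 + 23)*(-75) = 23*(-75) = -1725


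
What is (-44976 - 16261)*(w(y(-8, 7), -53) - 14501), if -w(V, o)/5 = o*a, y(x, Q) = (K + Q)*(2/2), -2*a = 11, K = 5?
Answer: 1954501329/2 ≈ 9.7725e+8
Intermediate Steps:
a = -11/2 (a = -½*11 = -11/2 ≈ -5.5000)
y(x, Q) = 5 + Q (y(x, Q) = (5 + Q)*(2/2) = (5 + Q)*(2*(½)) = (5 + Q)*1 = 5 + Q)
w(V, o) = 55*o/2 (w(V, o) = -5*o*(-11)/2 = -(-55)*o/2 = 55*o/2)
(-44976 - 16261)*(w(y(-8, 7), -53) - 14501) = (-44976 - 16261)*((55/2)*(-53) - 14501) = -61237*(-2915/2 - 14501) = -61237*(-31917/2) = 1954501329/2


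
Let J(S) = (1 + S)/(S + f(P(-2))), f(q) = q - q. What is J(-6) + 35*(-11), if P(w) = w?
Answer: -2305/6 ≈ -384.17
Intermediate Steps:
f(q) = 0
J(S) = (1 + S)/S (J(S) = (1 + S)/(S + 0) = (1 + S)/S)
J(-6) + 35*(-11) = (1 - 6)/(-6) + 35*(-11) = -⅙*(-5) - 385 = ⅚ - 385 = -2305/6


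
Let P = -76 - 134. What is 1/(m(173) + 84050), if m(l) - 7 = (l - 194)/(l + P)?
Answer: 37/3110130 ≈ 1.1897e-5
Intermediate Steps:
P = -210
m(l) = 7 + (-194 + l)/(-210 + l) (m(l) = 7 + (l - 194)/(l - 210) = 7 + (-194 + l)/(-210 + l))
1/(m(173) + 84050) = 1/(8*(-208 + 173)/(-210 + 173) + 84050) = 1/(8*(-35)/(-37) + 84050) = 1/(8*(-1/37)*(-35) + 84050) = 1/(280/37 + 84050) = 1/(3110130/37) = 37/3110130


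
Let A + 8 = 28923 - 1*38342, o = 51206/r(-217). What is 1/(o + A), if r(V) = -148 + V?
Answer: -365/3492061 ≈ -0.00010452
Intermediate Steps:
o = -51206/365 (o = 51206/(-148 - 217) = 51206/(-365) = 51206*(-1/365) = -51206/365 ≈ -140.29)
A = -9427 (A = -8 + (28923 - 1*38342) = -8 + (28923 - 38342) = -8 - 9419 = -9427)
1/(o + A) = 1/(-51206/365 - 9427) = 1/(-3492061/365) = -365/3492061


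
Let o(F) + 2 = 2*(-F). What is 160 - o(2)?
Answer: 166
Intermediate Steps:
o(F) = -2 - 2*F (o(F) = -2 + 2*(-F) = -2 - 2*F)
160 - o(2) = 160 - (-2 - 2*2) = 160 - (-2 - 4) = 160 - 1*(-6) = 160 + 6 = 166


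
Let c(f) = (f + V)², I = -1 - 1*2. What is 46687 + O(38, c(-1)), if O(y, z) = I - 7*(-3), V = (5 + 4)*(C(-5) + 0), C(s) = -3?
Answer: 46705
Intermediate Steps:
V = -27 (V = (5 + 4)*(-3 + 0) = 9*(-3) = -27)
I = -3 (I = -1 - 2 = -3)
c(f) = (-27 + f)² (c(f) = (f - 27)² = (-27 + f)²)
O(y, z) = 18 (O(y, z) = -3 - 7*(-3) = -3 + 21 = 18)
46687 + O(38, c(-1)) = 46687 + 18 = 46705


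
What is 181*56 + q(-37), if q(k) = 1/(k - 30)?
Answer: 679111/67 ≈ 10136.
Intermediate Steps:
q(k) = 1/(-30 + k)
181*56 + q(-37) = 181*56 + 1/(-30 - 37) = 10136 + 1/(-67) = 10136 - 1/67 = 679111/67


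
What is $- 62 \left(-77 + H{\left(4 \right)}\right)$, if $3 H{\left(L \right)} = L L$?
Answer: $\frac{13330}{3} \approx 4443.3$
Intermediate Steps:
$H{\left(L \right)} = \frac{L^{2}}{3}$ ($H{\left(L \right)} = \frac{L L}{3} = \frac{L^{2}}{3}$)
$- 62 \left(-77 + H{\left(4 \right)}\right) = - 62 \left(-77 + \frac{4^{2}}{3}\right) = - 62 \left(-77 + \frac{1}{3} \cdot 16\right) = - 62 \left(-77 + \frac{16}{3}\right) = \left(-62\right) \left(- \frac{215}{3}\right) = \frac{13330}{3}$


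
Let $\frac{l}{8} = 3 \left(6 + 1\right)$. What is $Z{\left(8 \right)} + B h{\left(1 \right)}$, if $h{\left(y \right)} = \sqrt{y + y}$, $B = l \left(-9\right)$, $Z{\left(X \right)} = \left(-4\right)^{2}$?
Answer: $16 - 1512 \sqrt{2} \approx -2122.3$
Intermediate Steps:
$l = 168$ ($l = 8 \cdot 3 \left(6 + 1\right) = 8 \cdot 3 \cdot 7 = 8 \cdot 21 = 168$)
$Z{\left(X \right)} = 16$
$B = -1512$ ($B = 168 \left(-9\right) = -1512$)
$h{\left(y \right)} = \sqrt{2} \sqrt{y}$ ($h{\left(y \right)} = \sqrt{2 y} = \sqrt{2} \sqrt{y}$)
$Z{\left(8 \right)} + B h{\left(1 \right)} = 16 - 1512 \sqrt{2} \sqrt{1} = 16 - 1512 \sqrt{2} \cdot 1 = 16 - 1512 \sqrt{2}$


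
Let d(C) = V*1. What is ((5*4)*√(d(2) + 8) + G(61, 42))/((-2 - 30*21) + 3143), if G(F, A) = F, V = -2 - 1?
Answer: 61/2511 + 20*√5/2511 ≈ 0.042103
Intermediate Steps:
V = -3
d(C) = -3 (d(C) = -3*1 = -3)
((5*4)*√(d(2) + 8) + G(61, 42))/((-2 - 30*21) + 3143) = ((5*4)*√(-3 + 8) + 61)/((-2 - 30*21) + 3143) = (20*√5 + 61)/((-2 - 630) + 3143) = (61 + 20*√5)/(-632 + 3143) = (61 + 20*√5)/2511 = (61 + 20*√5)*(1/2511) = 61/2511 + 20*√5/2511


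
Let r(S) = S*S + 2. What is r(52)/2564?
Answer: 1353/1282 ≈ 1.0554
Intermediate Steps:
r(S) = 2 + S² (r(S) = S² + 2 = 2 + S²)
r(52)/2564 = (2 + 52²)/2564 = (2 + 2704)*(1/2564) = 2706*(1/2564) = 1353/1282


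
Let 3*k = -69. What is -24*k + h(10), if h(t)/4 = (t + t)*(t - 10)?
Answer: 552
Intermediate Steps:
k = -23 (k = (1/3)*(-69) = -23)
h(t) = 8*t*(-10 + t) (h(t) = 4*((t + t)*(t - 10)) = 4*((2*t)*(-10 + t)) = 4*(2*t*(-10 + t)) = 8*t*(-10 + t))
-24*k + h(10) = -24*(-23) + 8*10*(-10 + 10) = 552 + 8*10*0 = 552 + 0 = 552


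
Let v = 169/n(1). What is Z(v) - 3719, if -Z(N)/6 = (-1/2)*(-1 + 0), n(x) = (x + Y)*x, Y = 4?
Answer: -3722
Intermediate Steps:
n(x) = x*(4 + x) (n(x) = (x + 4)*x = (4 + x)*x = x*(4 + x))
v = 169/5 (v = 169/((1*(4 + 1))) = 169/((1*5)) = 169/5 ≈ 33.800)
Z(N) = -3 (Z(N) = -6*(-1/2)*(-1 + 0) = -6*(-1*1/2)*(-1) = -(-3)*(-1) = -6*1/2 = -3)
Z(v) - 3719 = -3 - 3719 = -3722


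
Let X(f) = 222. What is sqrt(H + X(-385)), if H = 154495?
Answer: sqrt(154717) ≈ 393.34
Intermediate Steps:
sqrt(H + X(-385)) = sqrt(154495 + 222) = sqrt(154717)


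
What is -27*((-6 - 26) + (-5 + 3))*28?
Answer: 25704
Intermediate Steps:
-27*((-6 - 26) + (-5 + 3))*28 = -27*(-32 - 2)*28 = -27*(-34)*28 = 918*28 = 25704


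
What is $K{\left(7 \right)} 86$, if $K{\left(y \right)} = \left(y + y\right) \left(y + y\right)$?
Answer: $16856$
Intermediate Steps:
$K{\left(y \right)} = 4 y^{2}$ ($K{\left(y \right)} = 2 y 2 y = 4 y^{2}$)
$K{\left(7 \right)} 86 = 4 \cdot 7^{2} \cdot 86 = 4 \cdot 49 \cdot 86 = 196 \cdot 86 = 16856$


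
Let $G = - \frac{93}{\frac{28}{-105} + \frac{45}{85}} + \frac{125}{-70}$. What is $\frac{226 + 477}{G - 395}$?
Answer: $- \frac{659414}{704195} \approx -0.93641$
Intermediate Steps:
$G = - \frac{333685}{938}$ ($G = - \frac{93}{28 \left(- \frac{1}{105}\right) + 45 \cdot \frac{1}{85}} + 125 \left(- \frac{1}{70}\right) = - \frac{93}{- \frac{4}{15} + \frac{9}{17}} - \frac{25}{14} = - \frac{93}{\frac{67}{255}} - \frac{25}{14} = \left(-93\right) \frac{255}{67} - \frac{25}{14} = - \frac{23715}{67} - \frac{25}{14} = - \frac{333685}{938} \approx -355.74$)
$\frac{226 + 477}{G - 395} = \frac{226 + 477}{- \frac{333685}{938} - 395} = \frac{703}{- \frac{704195}{938}} = 703 \left(- \frac{938}{704195}\right) = - \frac{659414}{704195}$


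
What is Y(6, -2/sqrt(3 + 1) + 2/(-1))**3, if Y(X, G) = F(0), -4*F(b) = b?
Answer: 0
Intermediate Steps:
F(b) = -b/4
Y(X, G) = 0 (Y(X, G) = -1/4*0 = 0)
Y(6, -2/sqrt(3 + 1) + 2/(-1))**3 = 0**3 = 0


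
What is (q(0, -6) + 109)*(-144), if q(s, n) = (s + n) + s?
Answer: -14832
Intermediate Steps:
q(s, n) = n + 2*s (q(s, n) = (n + s) + s = n + 2*s)
(q(0, -6) + 109)*(-144) = ((-6 + 2*0) + 109)*(-144) = ((-6 + 0) + 109)*(-144) = (-6 + 109)*(-144) = 103*(-144) = -14832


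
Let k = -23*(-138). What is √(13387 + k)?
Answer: √16561 ≈ 128.69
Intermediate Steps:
k = 3174
√(13387 + k) = √(13387 + 3174) = √16561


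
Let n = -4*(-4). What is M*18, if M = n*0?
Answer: 0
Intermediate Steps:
n = 16
M = 0 (M = 16*0 = 0)
M*18 = 0*18 = 0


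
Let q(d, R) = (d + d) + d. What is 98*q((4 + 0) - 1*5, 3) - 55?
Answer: -349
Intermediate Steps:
q(d, R) = 3*d (q(d, R) = 2*d + d = 3*d)
98*q((4 + 0) - 1*5, 3) - 55 = 98*(3*((4 + 0) - 1*5)) - 55 = 98*(3*(4 - 5)) - 55 = 98*(3*(-1)) - 55 = 98*(-3) - 55 = -294 - 55 = -349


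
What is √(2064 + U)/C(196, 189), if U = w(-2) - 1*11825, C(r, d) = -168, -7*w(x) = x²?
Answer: -I*√478317/1176 ≈ -0.5881*I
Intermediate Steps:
w(x) = -x²/7
U = -82779/7 (U = -⅐*(-2)² - 1*11825 = -⅐*4 - 11825 = -4/7 - 11825 = -82779/7 ≈ -11826.)
√(2064 + U)/C(196, 189) = √(2064 - 82779/7)/(-168) = √(-68331/7)*(-1/168) = (I*√478317/7)*(-1/168) = -I*√478317/1176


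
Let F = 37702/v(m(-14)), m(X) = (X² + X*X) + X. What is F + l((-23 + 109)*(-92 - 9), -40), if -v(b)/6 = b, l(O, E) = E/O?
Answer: -11692459/703566 ≈ -16.619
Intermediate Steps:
l(O, E) = E/O
m(X) = X + 2*X² (m(X) = (X² + X²) + X = 2*X² + X = X + 2*X²)
v(b) = -6*b
F = -2693/162 (F = 37702/((-(-84)*(1 + 2*(-14)))) = 37702/((-(-84)*(1 - 28))) = 37702/((-(-84)*(-27))) = 37702/((-6*378)) = 37702/(-2268) = 37702*(-1/2268) = -2693/162 ≈ -16.623)
F + l((-23 + 109)*(-92 - 9), -40) = -2693/162 - 40*1/((-92 - 9)*(-23 + 109)) = -2693/162 - 40/(86*(-101)) = -2693/162 - 40/(-8686) = -2693/162 - 40*(-1/8686) = -2693/162 + 20/4343 = -11692459/703566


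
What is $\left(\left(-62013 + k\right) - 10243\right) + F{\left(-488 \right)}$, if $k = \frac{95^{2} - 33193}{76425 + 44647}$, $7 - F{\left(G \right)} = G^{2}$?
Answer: $- \frac{4697490683}{15134} \approx -3.1039 \cdot 10^{5}$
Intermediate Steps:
$F{\left(G \right)} = 7 - G^{2}$
$k = - \frac{3021}{15134}$ ($k = \frac{9025 - 33193}{121072} = \left(-24168\right) \frac{1}{121072} = - \frac{3021}{15134} \approx -0.19962$)
$\left(\left(-62013 + k\right) - 10243\right) + F{\left(-488 \right)} = \left(\left(-62013 - \frac{3021}{15134}\right) - 10243\right) + \left(7 - \left(-488\right)^{2}\right) = \left(- \frac{938507763}{15134} - 10243\right) + \left(7 - 238144\right) = - \frac{1093525325}{15134} + \left(7 - 238144\right) = - \frac{1093525325}{15134} - 238137 = - \frac{4697490683}{15134}$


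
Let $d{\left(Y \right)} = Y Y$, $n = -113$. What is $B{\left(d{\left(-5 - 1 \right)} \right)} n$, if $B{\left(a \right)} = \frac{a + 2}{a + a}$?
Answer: $- \frac{2147}{36} \approx -59.639$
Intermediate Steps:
$d{\left(Y \right)} = Y^{2}$
$B{\left(a \right)} = \frac{2 + a}{2 a}$
$B{\left(d{\left(-5 - 1 \right)} \right)} n = \frac{2 + \left(-5 - 1\right)^{2}}{2 \left(-5 - 1\right)^{2}} \left(-113\right) = \frac{2 + \left(-6\right)^{2}}{2 \left(-6\right)^{2}} \left(-113\right) = \frac{2 + 36}{2 \cdot 36} \left(-113\right) = \frac{1}{2} \cdot \frac{1}{36} \cdot 38 \left(-113\right) = \frac{19}{36} \left(-113\right) = - \frac{2147}{36}$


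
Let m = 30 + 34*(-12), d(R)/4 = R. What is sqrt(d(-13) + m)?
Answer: I*sqrt(430) ≈ 20.736*I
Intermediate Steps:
d(R) = 4*R
m = -378 (m = 30 - 408 = -378)
sqrt(d(-13) + m) = sqrt(4*(-13) - 378) = sqrt(-52 - 378) = sqrt(-430) = I*sqrt(430)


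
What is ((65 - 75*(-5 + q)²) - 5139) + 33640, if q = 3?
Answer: 28266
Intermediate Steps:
((65 - 75*(-5 + q)²) - 5139) + 33640 = ((65 - 75*(-5 + 3)²) - 5139) + 33640 = ((65 - 75*(-2)²) - 5139) + 33640 = ((65 - 75*4) - 5139) + 33640 = ((65 - 300) - 5139) + 33640 = (-235 - 5139) + 33640 = -5374 + 33640 = 28266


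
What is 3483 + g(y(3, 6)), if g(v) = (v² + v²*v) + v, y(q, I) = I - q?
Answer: 3522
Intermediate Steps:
g(v) = v + v² + v³ (g(v) = (v² + v³) + v = v + v² + v³)
3483 + g(y(3, 6)) = 3483 + (6 - 1*3)*(1 + (6 - 1*3) + (6 - 1*3)²) = 3483 + (6 - 3)*(1 + (6 - 3) + (6 - 3)²) = 3483 + 3*(1 + 3 + 3²) = 3483 + 3*(1 + 3 + 9) = 3483 + 3*13 = 3483 + 39 = 3522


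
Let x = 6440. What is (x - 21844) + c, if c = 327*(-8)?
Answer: -18020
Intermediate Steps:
c = -2616
(x - 21844) + c = (6440 - 21844) - 2616 = -15404 - 2616 = -18020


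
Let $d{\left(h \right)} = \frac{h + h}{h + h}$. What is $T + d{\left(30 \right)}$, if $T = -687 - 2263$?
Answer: $-2949$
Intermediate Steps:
$d{\left(h \right)} = 1$ ($d{\left(h \right)} = \frac{2 h}{2 h} = 2 h \frac{1}{2 h} = 1$)
$T = -2950$
$T + d{\left(30 \right)} = -2950 + 1 = -2949$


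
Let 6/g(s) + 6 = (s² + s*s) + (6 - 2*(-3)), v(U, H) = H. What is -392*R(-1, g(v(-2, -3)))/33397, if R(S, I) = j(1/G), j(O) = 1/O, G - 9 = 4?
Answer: -56/367 ≈ -0.15259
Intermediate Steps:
G = 13 (G = 9 + 4 = 13)
g(s) = 6/(6 + 2*s²) (g(s) = 6/(-6 + ((s² + s*s) + (6 - 2*(-3)))) = 6/(-6 + ((s² + s²) + (6 + 6))) = 6/(-6 + (2*s² + 12)) = 6/(-6 + (12 + 2*s²)) = 6/(6 + 2*s²))
R(S, I) = 13 (R(S, I) = 1/(1/13) = 13)
-392*R(-1, g(v(-2, -3)))/33397 = -392*13/33397 = -5096*1/33397 = -56/367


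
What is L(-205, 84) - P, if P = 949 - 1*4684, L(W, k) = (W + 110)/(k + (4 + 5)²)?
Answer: 123236/33 ≈ 3734.4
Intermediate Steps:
L(W, k) = (110 + W)/(81 + k) (L(W, k) = (110 + W)/(k + 9²) = (110 + W)/(k + 81) = (110 + W)/(81 + k))
P = -3735 (P = 949 - 4684 = -3735)
L(-205, 84) - P = (110 - 205)/(81 + 84) - 1*(-3735) = -95/165 + 3735 = (1/165)*(-95) + 3735 = -19/33 + 3735 = 123236/33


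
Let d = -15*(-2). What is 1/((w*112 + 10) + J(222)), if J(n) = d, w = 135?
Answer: 1/15160 ≈ 6.5963e-5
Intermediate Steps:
d = 30
J(n) = 30
1/((w*112 + 10) + J(222)) = 1/((135*112 + 10) + 30) = 1/((15120 + 10) + 30) = 1/(15130 + 30) = 1/15160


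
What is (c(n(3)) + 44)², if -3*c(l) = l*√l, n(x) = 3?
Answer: (44 - √3)² ≈ 1786.6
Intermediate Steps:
c(l) = -l^(3/2)/3 (c(l) = -l*√l/3 = -l^(3/2)/3)
(c(n(3)) + 44)² = (-√3 + 44)² = (44 - √3)²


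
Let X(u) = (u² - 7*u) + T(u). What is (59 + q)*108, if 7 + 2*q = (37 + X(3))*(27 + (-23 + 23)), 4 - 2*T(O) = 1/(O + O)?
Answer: 90477/2 ≈ 45239.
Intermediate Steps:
T(O) = 2 - 1/(4*O) (T(O) = 2 - 1/(2*(O + O)) = 2 - 1/(2*O)/2 = 2 - 1/(4*O))
X(u) = 2 + u² - 7*u - 1/(4*u) (X(u) = (u² - 7*u) + (2 - 1/(4*u)) = 2 + u² - 7*u - 1/(4*u))
q = 2879/8 (q = -7/2 + ((37 + (2 + 3² - 7*3 - ¼/3))*(27 + (-23 + 23)))/2 = -7/2 + ((37 + (2 + 9 - 21 - ¼*⅓))*(27 + 0))/2 = -7/2 + ((37 + (2 + 9 - 21 - 1/12))*27)/2 = -7/2 + ((37 - 121/12)*27)/2 = -7/2 + ((323/12)*27)/2 = -7/2 + (½)*(2907/4) = -7/2 + 2907/8 = 2879/8 ≈ 359.88)
(59 + q)*108 = (59 + 2879/8)*108 = (3351/8)*108 = 90477/2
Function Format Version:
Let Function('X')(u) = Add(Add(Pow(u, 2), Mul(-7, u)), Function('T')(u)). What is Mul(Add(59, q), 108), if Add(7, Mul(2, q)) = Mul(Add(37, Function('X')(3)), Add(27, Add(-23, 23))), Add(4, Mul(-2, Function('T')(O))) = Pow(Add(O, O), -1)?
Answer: Rational(90477, 2) ≈ 45239.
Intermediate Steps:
Function('T')(O) = Add(2, Mul(Rational(-1, 4), Pow(O, -1))) (Function('T')(O) = Add(2, Mul(Rational(-1, 2), Pow(Add(O, O), -1))) = Add(2, Mul(Rational(-1, 2), Pow(Mul(2, O), -1))) = Add(2, Mul(Rational(-1, 2), Mul(Rational(1, 2), Pow(O, -1)))) = Add(2, Mul(Rational(-1, 4), Pow(O, -1))))
Function('X')(u) = Add(2, Pow(u, 2), Mul(-7, u), Mul(Rational(-1, 4), Pow(u, -1))) (Function('X')(u) = Add(Add(Pow(u, 2), Mul(-7, u)), Add(2, Mul(Rational(-1, 4), Pow(u, -1)))) = Add(2, Pow(u, 2), Mul(-7, u), Mul(Rational(-1, 4), Pow(u, -1))))
q = Rational(2879, 8) (q = Add(Rational(-7, 2), Mul(Rational(1, 2), Mul(Add(37, Add(2, Pow(3, 2), Mul(-7, 3), Mul(Rational(-1, 4), Pow(3, -1)))), Add(27, Add(-23, 23))))) = Add(Rational(-7, 2), Mul(Rational(1, 2), Mul(Add(37, Add(2, 9, -21, Mul(Rational(-1, 4), Rational(1, 3)))), Add(27, 0)))) = Add(Rational(-7, 2), Mul(Rational(1, 2), Mul(Add(37, Add(2, 9, -21, Rational(-1, 12))), 27))) = Add(Rational(-7, 2), Mul(Rational(1, 2), Mul(Add(37, Rational(-121, 12)), 27))) = Add(Rational(-7, 2), Mul(Rational(1, 2), Mul(Rational(323, 12), 27))) = Add(Rational(-7, 2), Mul(Rational(1, 2), Rational(2907, 4))) = Add(Rational(-7, 2), Rational(2907, 8)) = Rational(2879, 8) ≈ 359.88)
Mul(Add(59, q), 108) = Mul(Add(59, Rational(2879, 8)), 108) = Mul(Rational(3351, 8), 108) = Rational(90477, 2)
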